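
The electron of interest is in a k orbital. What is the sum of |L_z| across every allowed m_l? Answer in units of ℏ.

Σ|L_z| = 56 ℏ

A k state has l = 7.
m_l ∈ {-7, -6, -5, -4, -3, -2, -1, 0, 1, 2, 3, 4, 5, 6, 7}.
Σ|m_l| = 2(1+2+…+7) = 56.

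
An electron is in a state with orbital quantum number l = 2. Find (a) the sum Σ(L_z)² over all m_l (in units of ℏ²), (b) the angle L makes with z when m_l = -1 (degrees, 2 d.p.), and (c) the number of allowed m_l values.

Σ m_l² = 10, so Σ(L_z)² = 10 ℏ².
For m_l = -1: cos θ = -1/√6, θ ≈ 114.09°.
There are 2l+1 = 5 values of m_l.

Σ(L_z)² = 10 ℏ²; θ(m_l=-1) ≈ 114.09°; 5 values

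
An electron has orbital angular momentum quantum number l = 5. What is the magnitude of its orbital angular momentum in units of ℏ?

|L| = √30 ℏ ≈ 5.477ℏ

|L| = ℏ√(l(l+1)) = ℏ√(5·6) = √30 ℏ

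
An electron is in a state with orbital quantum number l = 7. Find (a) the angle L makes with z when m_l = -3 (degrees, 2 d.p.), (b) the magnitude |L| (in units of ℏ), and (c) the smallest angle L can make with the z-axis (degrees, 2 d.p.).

θ(m_l=-3) ≈ 113.63°; |L| = 2√14 ℏ ≈ 7.483ℏ; θ_min ≈ 20.70°

For m_l = -3: cos θ = -3/√56, θ ≈ 113.63°.
|L| = ℏ√(7·8) = 2√14 ℏ ≈ 7.483ℏ.
cos θ_min = 7/√56, so θ_min ≈ 20.70°.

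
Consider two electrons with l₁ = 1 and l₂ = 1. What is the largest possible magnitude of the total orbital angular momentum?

L runs from |1 − 1| = 0 to 1 + 1 = 2.
So L can be 0, 1, 2.
The largest magnitude corresponds to L = 2: |L_tot| = ℏ√(2·3) = √6 ℏ.

|L_tot|_max = √6 ℏ ≈ 2.449ℏ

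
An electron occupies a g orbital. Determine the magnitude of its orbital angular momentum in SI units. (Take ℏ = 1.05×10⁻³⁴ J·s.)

|L| = 4.70×10⁻³⁴ J·s

A g state has l = 4.
|L| = ℏ√(l(l+1)) = ℏ√(4·5) = 2√5 ℏ
Numerically, |L| = 4.472 × (1.05×10⁻³⁴ J·s) = 4.70×10⁻³⁴ J·s.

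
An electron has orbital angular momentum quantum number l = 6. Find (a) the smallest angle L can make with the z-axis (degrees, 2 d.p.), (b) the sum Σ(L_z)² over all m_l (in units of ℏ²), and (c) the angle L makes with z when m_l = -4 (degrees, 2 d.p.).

cos θ_min = 6/√42, so θ_min ≈ 22.21°.
Σ m_l² = 182, so Σ(L_z)² = 182 ℏ².
For m_l = -4: cos θ = -4/√42, θ ≈ 128.11°.

θ_min ≈ 22.21°; Σ(L_z)² = 182 ℏ²; θ(m_l=-4) ≈ 128.11°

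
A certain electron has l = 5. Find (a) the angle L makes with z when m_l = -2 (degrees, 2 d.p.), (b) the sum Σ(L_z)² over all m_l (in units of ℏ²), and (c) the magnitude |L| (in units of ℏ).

θ(m_l=-2) ≈ 111.42°; Σ(L_z)² = 110 ℏ²; |L| = √30 ℏ ≈ 5.477ℏ

For m_l = -2: cos θ = -2/√30, θ ≈ 111.42°.
Σ m_l² = 110, so Σ(L_z)² = 110 ℏ².
|L| = ℏ√(5·6) = √30 ℏ ≈ 5.477ℏ.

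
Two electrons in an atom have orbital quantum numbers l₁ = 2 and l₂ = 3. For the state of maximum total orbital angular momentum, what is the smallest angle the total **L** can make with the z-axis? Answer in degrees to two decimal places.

θ_min ≈ 24.09°

Angular momentum addition gives L = |l₁ − l₂|, …, l₁ + l₂.
Allowed values: L = 1, 2, 3, 4, 5.
The maximum is L = 5, with |L_tot| = ℏ√(5·6) = √30 ℏ.
The minimum angle with z is arccos(5/√30) ≈ 24.09°.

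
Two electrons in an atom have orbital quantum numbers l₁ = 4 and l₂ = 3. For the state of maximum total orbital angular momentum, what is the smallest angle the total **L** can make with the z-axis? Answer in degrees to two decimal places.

By the triangle rule, |l₁ − l₂| ≤ L ≤ l₁ + l₂.
Allowed values: L = 1, 2, 3, 4, 5, 6, 7.
The maximum is L = 7, with |L_tot| = ℏ√(7·8) = 2√14 ℏ.
The minimum angle with z is arccos(7/√56) ≈ 20.70°.

θ_min ≈ 20.70°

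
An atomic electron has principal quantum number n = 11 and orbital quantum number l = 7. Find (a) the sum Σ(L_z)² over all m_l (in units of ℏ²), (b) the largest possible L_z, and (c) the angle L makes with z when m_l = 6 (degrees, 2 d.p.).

Σ m_l² = 280, so Σ(L_z)² = 280 ℏ².
L_z,max = lℏ = 7ℏ.
For m_l = 6: cos θ = 6/√56, θ ≈ 36.70°.

Σ(L_z)² = 280 ℏ²; L_z,max = 7ℏ; θ(m_l=6) ≈ 36.70°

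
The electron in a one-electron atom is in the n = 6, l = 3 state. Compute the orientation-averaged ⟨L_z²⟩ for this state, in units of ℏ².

⟨L_z²⟩ = 4 ℏ²

m_l ∈ {-3, -2, -1, 0, 1, 2, 3}.
⟨L_z²⟩ = ℏ²·(Σ m_l²)/(2l+1) = ℏ²·28/7 = 4ℏ².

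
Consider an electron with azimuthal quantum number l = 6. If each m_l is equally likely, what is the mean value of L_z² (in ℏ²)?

⟨L_z²⟩ = 14 ℏ²

The allowed m_l values are -6, -5, -4, -3, -2, -1, 0, 1, 2, 3, 4, 5, 6.
⟨L_z²⟩ = ℏ²·l(l+1)/3 = 14ℏ².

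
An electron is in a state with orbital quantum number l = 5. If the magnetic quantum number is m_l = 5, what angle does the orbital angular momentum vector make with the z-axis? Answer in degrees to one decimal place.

θ ≈ 24.1°

|L| = √(l(l+1)) ℏ = √30 ℏ.
L_z = m_l ℏ = 5ℏ.
cos θ = L_z/|L| = 5/√30, so θ ≈ 24.1°.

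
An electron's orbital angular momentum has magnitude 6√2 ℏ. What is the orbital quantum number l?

l = 8

(|L|/ℏ)² = l(l+1) = 72.
Solving: l = 8.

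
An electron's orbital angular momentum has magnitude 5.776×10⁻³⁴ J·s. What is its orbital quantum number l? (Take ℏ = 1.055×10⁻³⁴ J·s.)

In units of ℏ, |L| ≈ 5.475.
(|L|/ℏ)² = l(l+1) ≈ 29.97 ⇒ l = 5.

l = 5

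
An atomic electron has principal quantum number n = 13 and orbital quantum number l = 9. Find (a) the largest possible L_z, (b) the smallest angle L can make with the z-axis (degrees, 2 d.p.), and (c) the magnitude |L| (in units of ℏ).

L_z,max = lℏ = 9ℏ.
cos θ_min = 9/√90, so θ_min ≈ 18.43°.
|L| = ℏ√(9·10) = 3√10 ℏ ≈ 9.487ℏ.

L_z,max = 9ℏ; θ_min ≈ 18.43°; |L| = 3√10 ℏ ≈ 9.487ℏ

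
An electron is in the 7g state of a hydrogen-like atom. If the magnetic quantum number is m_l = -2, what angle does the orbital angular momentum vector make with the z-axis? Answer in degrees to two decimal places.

7g means n = 7, l = 4.
|L|² = l(l+1)ℏ² = 20ℏ², so |L| = 2√5 ℏ.
L_z = m_l ℏ = −2ℏ.
cos θ = L_z/|L| = -2/√20, so θ ≈ 116.57°.

θ ≈ 116.57°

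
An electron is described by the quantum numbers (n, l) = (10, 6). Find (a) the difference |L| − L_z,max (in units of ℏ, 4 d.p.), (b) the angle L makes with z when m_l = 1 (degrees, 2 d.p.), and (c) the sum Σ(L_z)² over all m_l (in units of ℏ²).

|L|−L_z,max ≈ 0.4807ℏ; θ(m_l=1) ≈ 81.12°; Σ(L_z)² = 182 ℏ²

|L| − L_z,max = (√42 − 6)ℏ ≈ 0.4807ℏ.
For m_l = 1: cos θ = 1/√42, θ ≈ 81.12°.
Σ m_l² = 182, so Σ(L_z)² = 182 ℏ².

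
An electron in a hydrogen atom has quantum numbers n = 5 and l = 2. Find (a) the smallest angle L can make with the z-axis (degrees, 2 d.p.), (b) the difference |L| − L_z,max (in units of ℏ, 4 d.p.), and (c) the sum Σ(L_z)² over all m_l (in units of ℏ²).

cos θ_min = 2/√6, so θ_min ≈ 35.26°.
|L| − L_z,max = (√6 − 2)ℏ ≈ 0.4495ℏ.
Σ m_l² = 10, so Σ(L_z)² = 10 ℏ².

θ_min ≈ 35.26°; |L|−L_z,max ≈ 0.4495ℏ; Σ(L_z)² = 10 ℏ²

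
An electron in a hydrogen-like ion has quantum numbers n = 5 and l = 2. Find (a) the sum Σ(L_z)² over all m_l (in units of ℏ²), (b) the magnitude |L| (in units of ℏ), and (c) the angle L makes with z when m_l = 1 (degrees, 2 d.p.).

Σ(L_z)² = 10 ℏ²; |L| = √6 ℏ ≈ 2.449ℏ; θ(m_l=1) ≈ 65.91°

Σ m_l² = 10, so Σ(L_z)² = 10 ℏ².
|L| = ℏ√(2·3) = √6 ℏ ≈ 2.449ℏ.
For m_l = 1: cos θ = 1/√6, θ ≈ 65.91°.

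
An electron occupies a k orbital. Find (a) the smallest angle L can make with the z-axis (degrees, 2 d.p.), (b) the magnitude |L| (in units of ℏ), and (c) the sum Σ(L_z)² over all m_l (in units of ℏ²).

θ_min ≈ 20.70°; |L| = 2√14 ℏ ≈ 7.483ℏ; Σ(L_z)² = 280 ℏ²

A k state has l = 7.
cos θ_min = 7/√56, so θ_min ≈ 20.70°.
|L| = ℏ√(7·8) = 2√14 ℏ ≈ 7.483ℏ.
Σ m_l² = 280, so Σ(L_z)² = 280 ℏ².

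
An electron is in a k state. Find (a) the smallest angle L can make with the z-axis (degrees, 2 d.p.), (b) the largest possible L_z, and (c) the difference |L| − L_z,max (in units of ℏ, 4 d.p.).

A k state has l = 7.
cos θ_min = 7/√56, so θ_min ≈ 20.70°.
L_z,max = lℏ = 7ℏ.
|L| − L_z,max = (2√14 − 7)ℏ ≈ 0.4833ℏ.

θ_min ≈ 20.70°; L_z,max = 7ℏ; |L|−L_z,max ≈ 0.4833ℏ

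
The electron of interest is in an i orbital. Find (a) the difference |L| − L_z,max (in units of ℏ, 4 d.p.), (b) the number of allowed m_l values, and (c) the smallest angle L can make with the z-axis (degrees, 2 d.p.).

|L|−L_z,max ≈ 0.4807ℏ; 13 values; θ_min ≈ 22.21°

For an i orbital, l = 6.
|L| − L_z,max = (√42 − 6)ℏ ≈ 0.4807ℏ.
There are 2l+1 = 13 values of m_l.
cos θ_min = 6/√42, so θ_min ≈ 22.21°.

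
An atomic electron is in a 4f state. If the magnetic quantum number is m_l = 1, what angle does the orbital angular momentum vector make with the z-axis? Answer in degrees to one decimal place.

θ ≈ 73.2°

For 4f, l = 3.
|L| = ℏ√(l(l+1)) = 2√3 ℏ.
L_z = m_l ℏ = 1ℏ.
cos θ = L_z/|L| = 1/√12, so θ ≈ 73.2°.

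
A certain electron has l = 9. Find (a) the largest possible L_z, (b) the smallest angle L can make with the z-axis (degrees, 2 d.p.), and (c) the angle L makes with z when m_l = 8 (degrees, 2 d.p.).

L_z,max = lℏ = 9ℏ.
cos θ_min = 9/√90, so θ_min ≈ 18.43°.
For m_l = 8: cos θ = 8/√90, θ ≈ 32.51°.

L_z,max = 9ℏ; θ_min ≈ 18.43°; θ(m_l=8) ≈ 32.51°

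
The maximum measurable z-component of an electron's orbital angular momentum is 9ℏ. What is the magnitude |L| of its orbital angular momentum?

|L| = 3√10 ℏ ≈ 9.487ℏ

The maximum L_z equals lℏ, giving l = 9.
|L| = ℏ√(l(l+1)) = 3√10 ℏ.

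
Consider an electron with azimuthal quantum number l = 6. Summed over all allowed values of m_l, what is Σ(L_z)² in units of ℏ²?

The allowed m_l values are -6, -5, -4, -3, -2, -1, 0, 1, 2, 3, 4, 5, 6.
Summing m² from −6 to 6: Σ m_l² = 182.

Σ(L_z)² = 182 ℏ²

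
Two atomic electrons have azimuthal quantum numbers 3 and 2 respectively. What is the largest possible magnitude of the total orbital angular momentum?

The total orbital quantum number L ranges from |l₁ − l₂| to l₁ + l₂ in integer steps.
So L can be 1, 2, 3, 4, 5.
The largest magnitude corresponds to L = 5: |L_tot| = ℏ√(5·6) = √30 ℏ.

|L_tot|_max = √30 ℏ ≈ 5.477ℏ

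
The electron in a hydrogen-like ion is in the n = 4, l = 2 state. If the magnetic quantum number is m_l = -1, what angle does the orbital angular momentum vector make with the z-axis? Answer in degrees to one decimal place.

θ ≈ 114.1°

|L|² = l(l+1)ℏ² = 6ℏ², so |L| = √6 ℏ.
L_z = m_l ℏ = −1ℏ.
cos θ = L_z/|L| = -1/√6, so θ ≈ 114.1°.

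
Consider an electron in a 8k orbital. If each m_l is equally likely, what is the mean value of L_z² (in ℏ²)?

⟨L_z²⟩ = 18.67 ℏ²

For 8k, l = 7.
m_l ∈ {-7, -6, -5, -4, -3, -2, -1, 0, 1, 2, 3, 4, 5, 6, 7}.
⟨L_z²⟩ = ℏ²·l(l+1)/3 = 18.67ℏ².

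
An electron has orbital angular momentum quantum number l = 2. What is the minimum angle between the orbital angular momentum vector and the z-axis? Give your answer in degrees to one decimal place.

|L| = ℏ√(l(l+1)) = √6 ℏ.
The smallest angle corresponds to the largest L_z, i.e. m_l = l = 2, giving L_z = 2ℏ.
cos θ_min = 2/√6, so θ_min ≈ 35.3°.

θ_min ≈ 35.3°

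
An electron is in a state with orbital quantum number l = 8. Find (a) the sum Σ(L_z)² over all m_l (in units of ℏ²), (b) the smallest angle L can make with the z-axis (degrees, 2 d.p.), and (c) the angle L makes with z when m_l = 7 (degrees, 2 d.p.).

Σ m_l² = 408, so Σ(L_z)² = 408 ℏ².
cos θ_min = 8/√72, so θ_min ≈ 19.47°.
For m_l = 7: cos θ = 7/√72, θ ≈ 34.42°.

Σ(L_z)² = 408 ℏ²; θ_min ≈ 19.47°; θ(m_l=7) ≈ 34.42°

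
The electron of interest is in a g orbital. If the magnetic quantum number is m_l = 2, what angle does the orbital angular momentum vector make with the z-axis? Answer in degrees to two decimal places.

θ ≈ 63.43°

For a g orbital, l = 4.
|L| = ℏ√(l(l+1)) = 2√5 ℏ.
L_z = m_l ℏ = 2ℏ.
cos θ = L_z/|L| = 2/√20, so θ ≈ 63.43°.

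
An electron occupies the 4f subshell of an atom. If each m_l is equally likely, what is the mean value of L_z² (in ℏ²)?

⟨L_z²⟩ = 4 ℏ²

The 4f subshell has l = 3.
The allowed m_l values are -3, -2, -1, 0, 1, 2, 3.
⟨L_z²⟩ = ℏ²·(Σ m_l²)/(2l+1) = ℏ²·28/7 = 4ℏ².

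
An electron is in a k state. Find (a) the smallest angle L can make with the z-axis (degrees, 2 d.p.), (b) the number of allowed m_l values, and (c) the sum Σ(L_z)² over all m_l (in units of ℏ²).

K corresponds to l = 7.
cos θ_min = 7/√56, so θ_min ≈ 20.70°.
There are 2l+1 = 15 values of m_l.
Σ m_l² = 280, so Σ(L_z)² = 280 ℏ².

θ_min ≈ 20.70°; 15 values; Σ(L_z)² = 280 ℏ²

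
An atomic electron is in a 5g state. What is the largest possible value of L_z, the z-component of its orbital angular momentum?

L_z,max = 4ℏ

5g means n = 5, l = 4.
L_z = m_l ℏ with m_l ∈ {−4, …, 4}; the maximum is m_l = 4.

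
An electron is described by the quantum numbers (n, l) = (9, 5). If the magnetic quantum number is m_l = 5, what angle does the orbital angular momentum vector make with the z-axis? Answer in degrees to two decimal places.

θ ≈ 24.09°

|L|² = l(l+1)ℏ² = 30ℏ², so |L| = √30 ℏ.
L_z = m_l ℏ = 5ℏ.
cos θ = L_z/|L| = 5/√30, so θ ≈ 24.09°.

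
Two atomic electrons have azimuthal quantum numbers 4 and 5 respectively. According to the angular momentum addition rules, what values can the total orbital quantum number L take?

L = 1, 2, 3, 4, 5, 6, 7, 8, 9

By the triangle rule, |l₁ − l₂| ≤ L ≤ l₁ + l₂.
So L can be 1, 2, 3, 4, 5, 6, 7, 8, 9.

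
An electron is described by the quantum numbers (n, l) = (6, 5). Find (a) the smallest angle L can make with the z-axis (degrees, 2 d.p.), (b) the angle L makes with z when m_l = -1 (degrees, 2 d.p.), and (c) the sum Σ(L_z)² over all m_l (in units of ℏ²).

θ_min ≈ 24.09°; θ(m_l=-1) ≈ 100.52°; Σ(L_z)² = 110 ℏ²

cos θ_min = 5/√30, so θ_min ≈ 24.09°.
For m_l = -1: cos θ = -1/√30, θ ≈ 100.52°.
Σ m_l² = 110, so Σ(L_z)² = 110 ℏ².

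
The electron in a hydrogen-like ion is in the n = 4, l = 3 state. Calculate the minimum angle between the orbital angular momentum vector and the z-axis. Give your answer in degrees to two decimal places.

θ_min ≈ 30.00°

|L| = √(l(l+1)) ℏ = 2√3 ℏ.
The smallest angle corresponds to the largest L_z, i.e. m_l = l = 3, giving L_z = 3ℏ.
cos θ_min = 3/√12, so θ_min ≈ 30.00°.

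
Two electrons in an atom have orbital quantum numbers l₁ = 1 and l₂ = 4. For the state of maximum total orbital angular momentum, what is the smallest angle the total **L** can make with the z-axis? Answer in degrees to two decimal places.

θ_min ≈ 24.09°

By the triangle rule, |l₁ − l₂| ≤ L ≤ l₁ + l₂.
So L can be 3, 4, 5.
The maximum is L = 5, with |L_tot| = ℏ√(5·6) = √30 ℏ.
The minimum angle with z is arccos(5/√30) ≈ 24.09°.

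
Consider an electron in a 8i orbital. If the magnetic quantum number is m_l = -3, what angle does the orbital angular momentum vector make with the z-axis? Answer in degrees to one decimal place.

θ ≈ 117.6°

8i means n = 8, l = 6.
|L| = √(l(l+1)) ℏ = √42 ℏ.
L_z = m_l ℏ = −3ℏ.
cos θ = L_z/|L| = -3/√42, so θ ≈ 117.6°.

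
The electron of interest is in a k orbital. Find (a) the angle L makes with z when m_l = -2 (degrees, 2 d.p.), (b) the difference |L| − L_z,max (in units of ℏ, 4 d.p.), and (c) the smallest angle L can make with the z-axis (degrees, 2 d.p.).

K corresponds to l = 7.
For m_l = -2: cos θ = -2/√56, θ ≈ 105.50°.
|L| − L_z,max = (2√14 − 7)ℏ ≈ 0.4833ℏ.
cos θ_min = 7/√56, so θ_min ≈ 20.70°.

θ(m_l=-2) ≈ 105.50°; |L|−L_z,max ≈ 0.4833ℏ; θ_min ≈ 20.70°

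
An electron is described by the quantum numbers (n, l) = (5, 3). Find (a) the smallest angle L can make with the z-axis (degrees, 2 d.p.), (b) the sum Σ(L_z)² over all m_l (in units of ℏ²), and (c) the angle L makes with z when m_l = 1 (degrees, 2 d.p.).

θ_min ≈ 30.00°; Σ(L_z)² = 28 ℏ²; θ(m_l=1) ≈ 73.22°

cos θ_min = 3/√12, so θ_min ≈ 30.00°.
Σ m_l² = 28, so Σ(L_z)² = 28 ℏ².
For m_l = 1: cos θ = 1/√12, θ ≈ 73.22°.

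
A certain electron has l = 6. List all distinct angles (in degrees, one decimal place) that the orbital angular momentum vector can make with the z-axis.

|L| = √(l(l+1)) ℏ = √42 ℏ.
cos θ = m_l/√42 for each m_l ∈ {-6, -5, -4, -3, -2, -1, 0, 1, 2, 3, 4, 5, 6}.

θ ∈ {22.2°, 39.5°, 51.9°, 62.4°, 72.0°, 81.1°, 90.0°, 98.9°, 108.0°, 117.6°, 128.1°, 140.5°, 157.8°}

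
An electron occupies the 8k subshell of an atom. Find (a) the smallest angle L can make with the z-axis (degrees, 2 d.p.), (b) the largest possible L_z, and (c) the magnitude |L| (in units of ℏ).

For 8k, l = 7.
cos θ_min = 7/√56, so θ_min ≈ 20.70°.
L_z,max = lℏ = 7ℏ.
|L| = ℏ√(7·8) = 2√14 ℏ ≈ 7.483ℏ.

θ_min ≈ 20.70°; L_z,max = 7ℏ; |L| = 2√14 ℏ ≈ 7.483ℏ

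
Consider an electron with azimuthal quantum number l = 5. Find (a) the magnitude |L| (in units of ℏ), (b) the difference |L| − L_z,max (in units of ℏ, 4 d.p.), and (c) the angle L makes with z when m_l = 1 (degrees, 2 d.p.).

|L| = ℏ√(5·6) = √30 ℏ ≈ 5.477ℏ.
|L| − L_z,max = (√30 − 5)ℏ ≈ 0.4772ℏ.
For m_l = 1: cos θ = 1/√30, θ ≈ 79.48°.

|L| = √30 ℏ ≈ 5.477ℏ; |L|−L_z,max ≈ 0.4772ℏ; θ(m_l=1) ≈ 79.48°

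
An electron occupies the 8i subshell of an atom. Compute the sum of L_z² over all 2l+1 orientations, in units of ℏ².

For 8i, l = 6.
m_l ∈ {-6, -5, -4, -3, -2, -1, 0, 1, 2, 3, 4, 5, 6}.
Summing m² from −6 to 6: Σ m_l² = 182.

Σ(L_z)² = 182 ℏ²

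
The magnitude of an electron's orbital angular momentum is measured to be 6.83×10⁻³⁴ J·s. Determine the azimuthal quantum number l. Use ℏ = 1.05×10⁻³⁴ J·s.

l = 6

|L|/ℏ = (6.83×10⁻³⁴)/(1.05×10⁻³⁴) ≈ 6.505.
l(l+1) ≈ 6.505² ≈ 42.31, so l = 6.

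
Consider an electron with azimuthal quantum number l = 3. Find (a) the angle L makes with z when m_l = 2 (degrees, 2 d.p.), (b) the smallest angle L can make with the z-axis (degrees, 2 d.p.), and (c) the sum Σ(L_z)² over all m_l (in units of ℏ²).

θ(m_l=2) ≈ 54.74°; θ_min ≈ 30.00°; Σ(L_z)² = 28 ℏ²

For m_l = 2: cos θ = 2/√12, θ ≈ 54.74°.
cos θ_min = 3/√12, so θ_min ≈ 30.00°.
Σ m_l² = 28, so Σ(L_z)² = 28 ℏ².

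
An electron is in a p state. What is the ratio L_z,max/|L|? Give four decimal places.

L_z,max/|L| = 0.7071

The letter p corresponds to l = 1.
|L| = √2 ℏ ≈ 1.4142ℏ, while L_z,max = lℏ = 1ℏ.
L_z,max/|L| = 1/√2 = 0.7071.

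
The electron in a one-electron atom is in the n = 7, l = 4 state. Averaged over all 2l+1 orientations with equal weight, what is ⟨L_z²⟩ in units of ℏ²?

The allowed m_l values are -4, -3, -2, -1, 0, 1, 2, 3, 4.
⟨L_z²⟩ = ℏ²·(Σ m_l²)/(2l+1) = ℏ²·60/9 = 6.667ℏ².

⟨L_z²⟩ = 6.667 ℏ²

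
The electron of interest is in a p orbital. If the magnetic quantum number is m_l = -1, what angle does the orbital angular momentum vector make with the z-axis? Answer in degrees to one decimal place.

P corresponds to l = 1.
|L| = ℏ√(l(l+1)) = √2 ℏ.
L_z = m_l ℏ = −1ℏ.
cos θ = L_z/|L| = -1/√2, so θ ≈ 135.0°.

θ ≈ 135.0°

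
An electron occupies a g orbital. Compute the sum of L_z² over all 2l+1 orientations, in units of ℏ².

A g state has l = 4.
The allowed m_l values are -4, -3, -2, -1, 0, 1, 2, 3, 4.
Summing m² from −4 to 4: Σ m_l² = 60.

Σ(L_z)² = 60 ℏ²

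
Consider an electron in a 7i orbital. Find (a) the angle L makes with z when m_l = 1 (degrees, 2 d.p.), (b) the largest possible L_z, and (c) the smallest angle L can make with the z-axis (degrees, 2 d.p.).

θ(m_l=1) ≈ 81.12°; L_z,max = 6ℏ; θ_min ≈ 22.21°

The 7i subshell has l = 6.
For m_l = 1: cos θ = 1/√42, θ ≈ 81.12°.
L_z,max = lℏ = 6ℏ.
cos θ_min = 6/√42, so θ_min ≈ 22.21°.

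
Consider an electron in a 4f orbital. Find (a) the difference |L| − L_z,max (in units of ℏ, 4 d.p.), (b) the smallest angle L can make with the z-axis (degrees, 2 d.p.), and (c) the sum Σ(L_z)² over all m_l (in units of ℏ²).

4f means n = 4, l = 3.
|L| − L_z,max = (2√3 − 3)ℏ ≈ 0.4641ℏ.
cos θ_min = 3/√12, so θ_min ≈ 30.00°.
Σ m_l² = 28, so Σ(L_z)² = 28 ℏ².

|L|−L_z,max ≈ 0.4641ℏ; θ_min ≈ 30.00°; Σ(L_z)² = 28 ℏ²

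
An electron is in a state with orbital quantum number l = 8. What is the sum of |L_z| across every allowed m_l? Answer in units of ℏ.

m_l ∈ {-8, -7, -6, -5, -4, -3, -2, -1, 0, 1, 2, 3, 4, 5, 6, 7, 8}.
Σ|m_l| = 2(1+2+…+8) = 72.

Σ|L_z| = 72 ℏ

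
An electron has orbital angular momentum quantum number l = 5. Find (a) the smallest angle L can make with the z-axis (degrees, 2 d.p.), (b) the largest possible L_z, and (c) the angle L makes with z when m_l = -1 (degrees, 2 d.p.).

cos θ_min = 5/√30, so θ_min ≈ 24.09°.
L_z,max = lℏ = 5ℏ.
For m_l = -1: cos θ = -1/√30, θ ≈ 100.52°.

θ_min ≈ 24.09°; L_z,max = 5ℏ; θ(m_l=-1) ≈ 100.52°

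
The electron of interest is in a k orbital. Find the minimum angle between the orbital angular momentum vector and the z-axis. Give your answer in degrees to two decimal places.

θ_min ≈ 20.70°

For a k orbital, l = 7.
|L| = √(l(l+1)) ℏ = 2√14 ℏ.
The smallest angle corresponds to the largest L_z, i.e. m_l = l = 7, giving L_z = 7ℏ.
cos θ_min = 7/√56, so θ_min ≈ 20.70°.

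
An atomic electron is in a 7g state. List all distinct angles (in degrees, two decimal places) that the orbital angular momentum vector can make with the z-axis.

θ ∈ {26.57°, 47.87°, 63.43°, 77.08°, 90.00°, 102.92°, 116.57°, 132.13°, 153.43°}

The 7g subshell has l = 4.
|L| = √(l(l+1)) ℏ = 2√5 ℏ.
cos θ = m_l/√20 for each m_l ∈ {-4, -3, -2, -1, 0, 1, 2, 3, 4}.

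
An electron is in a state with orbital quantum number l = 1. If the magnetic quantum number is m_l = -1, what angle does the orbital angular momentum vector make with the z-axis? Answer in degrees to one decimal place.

|L| = √(l(l+1)) ℏ = √2 ℏ.
L_z = m_l ℏ = −1ℏ.
cos θ = L_z/|L| = -1/√2, so θ ≈ 135.0°.

θ ≈ 135.0°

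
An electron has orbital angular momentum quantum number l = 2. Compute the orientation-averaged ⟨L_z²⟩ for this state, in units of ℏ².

⟨L_z²⟩ = 2 ℏ²

The allowed m_l values are -2, -1, 0, 1, 2.
Average of L_z² over 5 states: 10/5 ℏ² = 2 ℏ².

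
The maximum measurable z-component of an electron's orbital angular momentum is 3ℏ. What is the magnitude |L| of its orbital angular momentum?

L_z,max = lℏ, so l = 3.
|L| = √(l(l+1)) ℏ = 2√3 ℏ.

|L| = 2√3 ℏ ≈ 3.464ℏ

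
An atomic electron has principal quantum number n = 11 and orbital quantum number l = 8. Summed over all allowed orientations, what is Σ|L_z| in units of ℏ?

m_l ∈ {-8, -7, -6, -5, -4, -3, -2, -1, 0, 1, 2, 3, 4, 5, 6, 7, 8}.
Σ|m_l| = l(l+1) = 72.

Σ|L_z| = 72 ℏ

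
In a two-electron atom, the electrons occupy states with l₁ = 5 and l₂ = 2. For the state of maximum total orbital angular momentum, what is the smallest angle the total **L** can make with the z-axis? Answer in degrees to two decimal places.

L runs from |5 − 2| = 3 to 5 + 2 = 7.
So L can be 3, 4, 5, 6, 7.
The maximum is L = 7, with |L_tot| = ℏ√(7·8) = 2√14 ℏ.
The minimum angle with z is arccos(7/√56) ≈ 20.70°.

θ_min ≈ 20.70°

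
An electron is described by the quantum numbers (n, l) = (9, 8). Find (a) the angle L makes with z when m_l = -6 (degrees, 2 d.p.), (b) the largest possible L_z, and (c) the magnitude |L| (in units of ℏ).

For m_l = -6: cos θ = -6/√72, θ ≈ 135.00°.
L_z,max = lℏ = 8ℏ.
|L| = ℏ√(8·9) = 6√2 ℏ ≈ 8.485ℏ.

θ(m_l=-6) ≈ 135.00°; L_z,max = 8ℏ; |L| = 6√2 ℏ ≈ 8.485ℏ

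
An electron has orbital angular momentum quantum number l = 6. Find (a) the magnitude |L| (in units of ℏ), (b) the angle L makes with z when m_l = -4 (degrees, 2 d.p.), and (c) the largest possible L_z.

|L| = √42 ℏ ≈ 6.481ℏ; θ(m_l=-4) ≈ 128.11°; L_z,max = 6ℏ

|L| = ℏ√(6·7) = √42 ℏ ≈ 6.481ℏ.
For m_l = -4: cos θ = -4/√42, θ ≈ 128.11°.
L_z,max = lℏ = 6ℏ.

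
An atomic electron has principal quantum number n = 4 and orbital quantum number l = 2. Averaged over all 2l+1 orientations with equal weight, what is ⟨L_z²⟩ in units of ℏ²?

The allowed m_l values are -2, -1, 0, 1, 2.
⟨L_z²⟩ = ℏ²·l(l+1)/3 = 2ℏ².

⟨L_z²⟩ = 2 ℏ²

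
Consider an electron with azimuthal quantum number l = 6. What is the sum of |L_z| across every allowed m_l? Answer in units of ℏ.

Σ|L_z| = 42 ℏ

m_l runs from −6 to 6, i.e. {-6, -5, -4, -3, -2, -1, 0, 1, 2, 3, 4, 5, 6}.
Σ|m_l| = l(l+1) = 42.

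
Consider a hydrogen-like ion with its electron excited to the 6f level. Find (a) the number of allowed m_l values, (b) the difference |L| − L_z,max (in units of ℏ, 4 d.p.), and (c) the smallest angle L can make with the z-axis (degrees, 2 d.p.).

7 values; |L|−L_z,max ≈ 0.4641ℏ; θ_min ≈ 30.00°

The 6f level has l = 3.
There are 2l+1 = 7 values of m_l.
|L| − L_z,max = (2√3 − 3)ℏ ≈ 0.4641ℏ.
cos θ_min = 3/√12, so θ_min ≈ 30.00°.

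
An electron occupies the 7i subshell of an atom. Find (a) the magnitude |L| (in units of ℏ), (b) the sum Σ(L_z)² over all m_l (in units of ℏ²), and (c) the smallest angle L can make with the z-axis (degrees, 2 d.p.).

|L| = √42 ℏ ≈ 6.481ℏ; Σ(L_z)² = 182 ℏ²; θ_min ≈ 22.21°

7i means n = 7, l = 6.
|L| = ℏ√(6·7) = √42 ℏ ≈ 6.481ℏ.
Σ m_l² = 182, so Σ(L_z)² = 182 ℏ².
cos θ_min = 6/√42, so θ_min ≈ 22.21°.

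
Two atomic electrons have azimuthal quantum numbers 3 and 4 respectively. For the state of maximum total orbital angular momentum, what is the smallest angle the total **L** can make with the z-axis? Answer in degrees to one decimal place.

θ_min ≈ 20.7°

L runs from |3 − 4| = 1 to 3 + 4 = 7.
L ∈ {1, 2, 3, 4, 5, 6, 7}.
The maximum is L = 7, with |L_tot| = ℏ√(7·8) = 2√14 ℏ.
The minimum angle with z is arccos(7/√56) ≈ 20.7°.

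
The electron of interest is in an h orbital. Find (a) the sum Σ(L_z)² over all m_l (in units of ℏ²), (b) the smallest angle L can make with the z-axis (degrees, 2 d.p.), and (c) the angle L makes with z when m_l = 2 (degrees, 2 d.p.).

Σ(L_z)² = 110 ℏ²; θ_min ≈ 24.09°; θ(m_l=2) ≈ 68.58°

The letter h corresponds to l = 5.
Σ m_l² = 110, so Σ(L_z)² = 110 ℏ².
cos θ_min = 5/√30, so θ_min ≈ 24.09°.
For m_l = 2: cos θ = 2/√30, θ ≈ 68.58°.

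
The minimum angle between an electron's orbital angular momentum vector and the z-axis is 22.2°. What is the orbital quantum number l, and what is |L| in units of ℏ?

l = 6, |L| = √42 ℏ ≈ 6.481ℏ

At minimum angle, m_l = l, so cos θ = l/√(l(l+1)); cos²θ = l/(l+1) = 0.8572.
Solving: l = 6.
Then |L| = ℏ√(6·7) = √42 ℏ.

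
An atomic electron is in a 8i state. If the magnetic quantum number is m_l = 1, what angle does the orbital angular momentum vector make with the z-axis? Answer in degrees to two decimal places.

8i means n = 8, l = 6.
|L|² = l(l+1)ℏ² = 42ℏ², so |L| = √42 ℏ.
L_z = m_l ℏ = 1ℏ.
cos θ = L_z/|L| = 1/√42, so θ ≈ 81.12°.

θ ≈ 81.12°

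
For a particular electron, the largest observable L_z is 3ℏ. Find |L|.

|L| = 2√3 ℏ ≈ 3.464ℏ

Since max m_l = l, l = 3.
|L| = √(l(l+1)) ℏ = 2√3 ℏ.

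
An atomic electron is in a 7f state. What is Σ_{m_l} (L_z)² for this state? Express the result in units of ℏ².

7f means n = 7, l = 3.
The allowed m_l values are -3, -2, -1, 0, 1, 2, 3.
Σ m_l² = 2·(1 + 4 + 9) = 28.

Σ(L_z)² = 28 ℏ²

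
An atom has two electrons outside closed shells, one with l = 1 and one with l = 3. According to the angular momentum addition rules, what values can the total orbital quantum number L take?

The total orbital quantum number L ranges from |l₁ − l₂| to l₁ + l₂ in integer steps.
Allowed values: L = 2, 3, 4.

L = 2, 3, 4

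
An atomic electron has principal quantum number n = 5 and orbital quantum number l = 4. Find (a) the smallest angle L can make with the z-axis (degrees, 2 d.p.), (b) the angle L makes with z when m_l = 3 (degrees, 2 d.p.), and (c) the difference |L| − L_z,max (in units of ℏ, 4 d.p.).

cos θ_min = 4/√20, so θ_min ≈ 26.57°.
For m_l = 3: cos θ = 3/√20, θ ≈ 47.87°.
|L| − L_z,max = (2√5 − 4)ℏ ≈ 0.4721ℏ.

θ_min ≈ 26.57°; θ(m_l=3) ≈ 47.87°; |L|−L_z,max ≈ 0.4721ℏ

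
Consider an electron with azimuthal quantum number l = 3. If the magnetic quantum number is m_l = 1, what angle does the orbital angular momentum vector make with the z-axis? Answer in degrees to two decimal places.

θ ≈ 73.22°

|L|² = l(l+1)ℏ² = 12ℏ², so |L| = 2√3 ℏ.
L_z = m_l ℏ = 1ℏ.
cos θ = L_z/|L| = 1/√12, so θ ≈ 73.22°.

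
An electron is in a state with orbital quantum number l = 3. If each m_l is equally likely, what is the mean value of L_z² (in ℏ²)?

⟨L_z²⟩ = 4 ℏ²

The allowed m_l values are -3, -2, -1, 0, 1, 2, 3.
Average of L_z² over 7 states: 28/7 ℏ² = 4 ℏ².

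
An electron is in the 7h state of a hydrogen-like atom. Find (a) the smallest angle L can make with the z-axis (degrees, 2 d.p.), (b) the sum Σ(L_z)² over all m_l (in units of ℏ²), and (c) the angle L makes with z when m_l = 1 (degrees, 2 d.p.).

θ_min ≈ 24.09°; Σ(L_z)² = 110 ℏ²; θ(m_l=1) ≈ 79.48°

7h means n = 7, l = 5.
cos θ_min = 5/√30, so θ_min ≈ 24.09°.
Σ m_l² = 110, so Σ(L_z)² = 110 ℏ².
For m_l = 1: cos θ = 1/√30, θ ≈ 79.48°.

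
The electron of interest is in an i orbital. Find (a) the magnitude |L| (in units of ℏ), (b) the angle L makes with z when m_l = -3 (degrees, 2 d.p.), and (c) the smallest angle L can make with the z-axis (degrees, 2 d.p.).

|L| = √42 ℏ ≈ 6.481ℏ; θ(m_l=-3) ≈ 117.58°; θ_min ≈ 22.21°

An i state has l = 6.
|L| = ℏ√(6·7) = √42 ℏ ≈ 6.481ℏ.
For m_l = -3: cos θ = -3/√42, θ ≈ 117.58°.
cos θ_min = 6/√42, so θ_min ≈ 22.21°.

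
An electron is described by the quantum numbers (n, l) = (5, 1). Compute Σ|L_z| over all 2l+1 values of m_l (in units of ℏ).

m_l runs from −1 to 1, i.e. {-1, 0, 1}.
Σ|m_l| = 2·1(1+1)/2 = 2.

Σ|L_z| = 2 ℏ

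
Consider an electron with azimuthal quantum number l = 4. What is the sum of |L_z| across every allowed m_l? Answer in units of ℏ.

m_l runs from −4 to 4, i.e. {-4, -3, -2, -1, 0, 1, 2, 3, 4}.
Σ|m_l| = 2·4(4+1)/2 = 20.

Σ|L_z| = 20 ℏ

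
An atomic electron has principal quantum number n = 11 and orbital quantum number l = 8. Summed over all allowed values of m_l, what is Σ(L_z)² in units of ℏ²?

Σ(L_z)² = 408 ℏ²

m_l ∈ {-8, -7, -6, -5, -4, -3, -2, -1, 0, 1, 2, 3, 4, 5, 6, 7, 8}.
Σ m_l² = 2·(1 + 4 + 9 + 16 + 25 + 36 + 49 + 64) = 408.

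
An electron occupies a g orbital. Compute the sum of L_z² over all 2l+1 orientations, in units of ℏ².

Σ(L_z)² = 60 ℏ²

The letter g corresponds to l = 4.
The allowed m_l values are -4, -3, -2, -1, 0, 1, 2, 3, 4.
Summing m² from −4 to 4: Σ m_l² = 60.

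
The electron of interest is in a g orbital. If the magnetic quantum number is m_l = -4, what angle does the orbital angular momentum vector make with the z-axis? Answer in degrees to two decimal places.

A g state has l = 4.
|L| = √(l(l+1)) ℏ = 2√5 ℏ.
L_z = m_l ℏ = −4ℏ.
cos θ = L_z/|L| = -4/√20, so θ ≈ 153.43°.

θ ≈ 153.43°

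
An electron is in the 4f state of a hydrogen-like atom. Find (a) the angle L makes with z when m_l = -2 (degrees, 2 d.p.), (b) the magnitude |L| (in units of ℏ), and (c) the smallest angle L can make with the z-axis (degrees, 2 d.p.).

θ(m_l=-2) ≈ 125.26°; |L| = 2√3 ℏ ≈ 3.464ℏ; θ_min ≈ 30.00°

4f means n = 4, l = 3.
For m_l = -2: cos θ = -2/√12, θ ≈ 125.26°.
|L| = ℏ√(3·4) = 2√3 ℏ ≈ 3.464ℏ.
cos θ_min = 3/√12, so θ_min ≈ 30.00°.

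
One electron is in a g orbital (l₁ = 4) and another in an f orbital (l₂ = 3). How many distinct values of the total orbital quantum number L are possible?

L runs from |4 − 3| = 1 to 4 + 3 = 7.
So L can be 1, 2, 3, 4, 5, 6, 7.
That is 7 values.

7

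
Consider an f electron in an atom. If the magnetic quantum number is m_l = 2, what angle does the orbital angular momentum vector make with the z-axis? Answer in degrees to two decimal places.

For an f orbital, l = 3.
|L|² = l(l+1)ℏ² = 12ℏ², so |L| = 2√3 ℏ.
L_z = m_l ℏ = 2ℏ.
cos θ = L_z/|L| = 2/√12, so θ ≈ 54.74°.

θ ≈ 54.74°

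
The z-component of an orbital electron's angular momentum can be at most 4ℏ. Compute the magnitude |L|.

L_z,max = lℏ, so l = 4.
Then |L| = ℏ√(4·5) = 2√5 ℏ.

|L| = 2√5 ℏ ≈ 4.472ℏ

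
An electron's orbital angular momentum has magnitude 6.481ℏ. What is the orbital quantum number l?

|L| = ℏ√(l(l+1)), so l(l+1) = 42.
The positive root is l = 6.

l = 6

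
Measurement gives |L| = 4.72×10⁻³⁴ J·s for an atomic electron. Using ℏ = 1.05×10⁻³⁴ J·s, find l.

l = 4

|L|/ℏ = (4.72×10⁻³⁴)/(1.05×10⁻³⁴) ≈ 4.495.
(|L|/ℏ)² = l(l+1) ≈ 20.21 ⇒ l = 4.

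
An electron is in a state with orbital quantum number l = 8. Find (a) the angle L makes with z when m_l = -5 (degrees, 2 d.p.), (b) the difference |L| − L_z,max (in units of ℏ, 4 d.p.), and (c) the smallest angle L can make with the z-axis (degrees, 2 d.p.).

For m_l = -5: cos θ = -5/√72, θ ≈ 126.10°.
|L| − L_z,max = (6√2 − 8)ℏ ≈ 0.4853ℏ.
cos θ_min = 8/√72, so θ_min ≈ 19.47°.

θ(m_l=-5) ≈ 126.10°; |L|−L_z,max ≈ 0.4853ℏ; θ_min ≈ 19.47°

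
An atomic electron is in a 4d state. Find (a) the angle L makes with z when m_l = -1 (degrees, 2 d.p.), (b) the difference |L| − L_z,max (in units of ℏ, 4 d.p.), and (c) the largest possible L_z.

θ(m_l=-1) ≈ 114.09°; |L|−L_z,max ≈ 0.4495ℏ; L_z,max = 2ℏ

The 4d subshell has l = 2.
For m_l = -1: cos θ = -1/√6, θ ≈ 114.09°.
|L| − L_z,max = (√6 − 2)ℏ ≈ 0.4495ℏ.
L_z,max = lℏ = 2ℏ.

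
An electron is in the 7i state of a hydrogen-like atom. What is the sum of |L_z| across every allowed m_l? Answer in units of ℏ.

7i means n = 7, l = 6.
m_l ∈ {-6, -5, -4, -3, -2, -1, 0, 1, 2, 3, 4, 5, 6}.
Σ|m_l| = l(l+1) = 42.

Σ|L_z| = 42 ℏ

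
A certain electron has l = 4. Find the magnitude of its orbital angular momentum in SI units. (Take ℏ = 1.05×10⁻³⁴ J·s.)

|L| = 4.70×10⁻³⁴ J·s

|L| = ℏ√(l(l+1)) = ℏ√(4·5) = 2√5 ℏ
Numerically, |L| = 4.472 × (1.05×10⁻³⁴ J·s) = 4.70×10⁻³⁴ J·s.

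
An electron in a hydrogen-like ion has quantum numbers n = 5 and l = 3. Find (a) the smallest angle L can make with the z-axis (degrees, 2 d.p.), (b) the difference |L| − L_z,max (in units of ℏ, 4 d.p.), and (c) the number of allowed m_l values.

cos θ_min = 3/√12, so θ_min ≈ 30.00°.
|L| − L_z,max = (2√3 − 3)ℏ ≈ 0.4641ℏ.
There are 2l+1 = 7 values of m_l.

θ_min ≈ 30.00°; |L|−L_z,max ≈ 0.4641ℏ; 7 values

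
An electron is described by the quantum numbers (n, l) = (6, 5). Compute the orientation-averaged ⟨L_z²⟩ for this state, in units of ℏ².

⟨L_z²⟩ = 10 ℏ²

m_l runs from −5 to 5, i.e. {-5, -4, -3, -2, -1, 0, 1, 2, 3, 4, 5}.
⟨L_z²⟩ = ℏ²·(Σ m_l²)/(2l+1) = ℏ²·110/11 = 10ℏ².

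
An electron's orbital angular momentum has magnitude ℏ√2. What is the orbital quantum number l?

(|L|/ℏ)² = l(l+1) = 2.
l² + l − 2 = 0 ⇒ l = 1.

l = 1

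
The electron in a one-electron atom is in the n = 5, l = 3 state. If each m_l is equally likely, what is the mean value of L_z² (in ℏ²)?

The allowed m_l values are -3, -2, -1, 0, 1, 2, 3.
⟨L_z²⟩ = ℏ²·(Σ m_l²)/(2l+1) = ℏ²·28/7 = 4ℏ².

⟨L_z²⟩ = 4 ℏ²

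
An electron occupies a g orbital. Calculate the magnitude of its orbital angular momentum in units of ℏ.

|L| = 2√5 ℏ ≈ 4.472ℏ

A g state has l = 4.
|L| = ℏ√(l(l+1)) = ℏ√(4·5) = 2√5 ℏ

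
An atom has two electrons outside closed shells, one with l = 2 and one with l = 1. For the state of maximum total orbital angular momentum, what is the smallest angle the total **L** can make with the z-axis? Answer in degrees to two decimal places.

θ_min ≈ 30.00°

The total orbital quantum number L ranges from |l₁ − l₂| to l₁ + l₂ in integer steps.
So L can be 1, 2, 3.
The maximum is L = 3, with |L_tot| = ℏ√(3·4) = 2√3 ℏ.
The minimum angle with z is arccos(3/√12) ≈ 30.00°.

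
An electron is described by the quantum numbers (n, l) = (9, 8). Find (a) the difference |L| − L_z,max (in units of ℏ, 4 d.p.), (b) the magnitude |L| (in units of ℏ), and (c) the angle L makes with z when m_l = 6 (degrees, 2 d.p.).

|L| − L_z,max = (6√2 − 8)ℏ ≈ 0.4853ℏ.
|L| = ℏ√(8·9) = 6√2 ℏ ≈ 8.485ℏ.
For m_l = 6: cos θ = 6/√72, θ ≈ 45.00°.

|L|−L_z,max ≈ 0.4853ℏ; |L| = 6√2 ℏ ≈ 8.485ℏ; θ(m_l=6) ≈ 45.00°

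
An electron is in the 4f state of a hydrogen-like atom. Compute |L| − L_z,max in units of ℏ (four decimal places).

The 4f subshell has l = 3.
|L| = 2√3 ℏ ≈ 3.4641ℏ, while L_z,max = lℏ = 3ℏ.
The difference is (2√3 − 3)ℏ ≈ 0.4641ℏ.

|L| − L_z,max ≈ 0.4641ℏ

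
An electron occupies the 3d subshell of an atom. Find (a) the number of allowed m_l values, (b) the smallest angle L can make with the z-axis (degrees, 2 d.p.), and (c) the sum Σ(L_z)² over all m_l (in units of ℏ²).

5 values; θ_min ≈ 35.26°; Σ(L_z)² = 10 ℏ²

For 3d, l = 2.
There are 2l+1 = 5 values of m_l.
cos θ_min = 2/√6, so θ_min ≈ 35.26°.
Σ m_l² = 10, so Σ(L_z)² = 10 ℏ².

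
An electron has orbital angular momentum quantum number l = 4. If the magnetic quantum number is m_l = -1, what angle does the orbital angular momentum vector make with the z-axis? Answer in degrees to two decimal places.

|L|² = l(l+1)ℏ² = 20ℏ², so |L| = 2√5 ℏ.
L_z = m_l ℏ = −1ℏ.
cos θ = L_z/|L| = -1/√20, so θ ≈ 102.92°.

θ ≈ 102.92°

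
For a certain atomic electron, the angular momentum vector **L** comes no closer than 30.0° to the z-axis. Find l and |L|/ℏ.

cos²θ_min = l/(l+1) = 0.7500.
Thus l = 0.7500/(1 − 0.7500) ≈ 3.
Then |L| = ℏ√(3·4) = 2√3 ℏ.

l = 3, |L| = 2√3 ℏ ≈ 3.464ℏ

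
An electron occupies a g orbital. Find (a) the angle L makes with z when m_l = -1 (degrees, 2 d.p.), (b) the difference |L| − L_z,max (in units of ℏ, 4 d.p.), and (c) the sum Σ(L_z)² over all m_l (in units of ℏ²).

θ(m_l=-1) ≈ 102.92°; |L|−L_z,max ≈ 0.4721ℏ; Σ(L_z)² = 60 ℏ²

A g state has l = 4.
For m_l = -1: cos θ = -1/√20, θ ≈ 102.92°.
|L| − L_z,max = (2√5 − 4)ℏ ≈ 0.4721ℏ.
Σ m_l² = 60, so Σ(L_z)² = 60 ℏ².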